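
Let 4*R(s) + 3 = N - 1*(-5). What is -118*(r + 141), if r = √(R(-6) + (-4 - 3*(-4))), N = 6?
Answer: -16638 - 118*√10 ≈ -17011.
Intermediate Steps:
R(s) = 2 (R(s) = -¾ + (6 - 1*(-5))/4 = -¾ + (6 + 5)/4 = -¾ + (¼)*11 = -¾ + 11/4 = 2)
r = √10 (r = √(2 + (-4 - 3*(-4))) = √(2 + (-4 + 12)) = √(2 + 8) = √10 ≈ 3.1623)
-118*(r + 141) = -118*(√10 + 141) = -118*(141 + √10) = -16638 - 118*√10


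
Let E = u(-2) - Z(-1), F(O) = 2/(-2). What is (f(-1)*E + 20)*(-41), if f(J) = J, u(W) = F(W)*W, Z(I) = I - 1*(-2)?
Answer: -779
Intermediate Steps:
F(O) = -1 (F(O) = 2*(-½) = -1)
Z(I) = 2 + I (Z(I) = I + 2 = 2 + I)
u(W) = -W
E = 1 (E = -1*(-2) - (2 - 1) = 2 - 1*1 = 2 - 1 = 1)
(f(-1)*E + 20)*(-41) = (-1*1 + 20)*(-41) = (-1 + 20)*(-41) = 19*(-41) = -779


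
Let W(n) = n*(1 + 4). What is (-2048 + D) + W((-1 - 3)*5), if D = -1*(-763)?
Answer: -1385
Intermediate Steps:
D = 763
W(n) = 5*n (W(n) = n*5 = 5*n)
(-2048 + D) + W((-1 - 3)*5) = (-2048 + 763) + 5*((-1 - 3)*5) = -1285 + 5*(-4*5) = -1285 + 5*(-20) = -1285 - 100 = -1385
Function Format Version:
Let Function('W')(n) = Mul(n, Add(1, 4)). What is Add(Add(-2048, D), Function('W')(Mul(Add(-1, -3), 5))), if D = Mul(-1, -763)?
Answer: -1385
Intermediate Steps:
D = 763
Function('W')(n) = Mul(5, n) (Function('W')(n) = Mul(n, 5) = Mul(5, n))
Add(Add(-2048, D), Function('W')(Mul(Add(-1, -3), 5))) = Add(Add(-2048, 763), Mul(5, Mul(Add(-1, -3), 5))) = Add(-1285, Mul(5, Mul(-4, 5))) = Add(-1285, Mul(5, -20)) = Add(-1285, -100) = -1385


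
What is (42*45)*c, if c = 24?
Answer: 45360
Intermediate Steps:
(42*45)*c = (42*45)*24 = 1890*24 = 45360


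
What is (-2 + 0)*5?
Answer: -10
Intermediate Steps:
(-2 + 0)*5 = -2*5 = -10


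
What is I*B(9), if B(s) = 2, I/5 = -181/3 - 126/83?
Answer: -154010/249 ≈ -618.51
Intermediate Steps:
I = -77005/249 (I = 5*(-181/3 - 126/83) = 5*(-15401/249) = -77005/249 ≈ -309.26)
I*B(9) = -77005/249*2 = -154010/249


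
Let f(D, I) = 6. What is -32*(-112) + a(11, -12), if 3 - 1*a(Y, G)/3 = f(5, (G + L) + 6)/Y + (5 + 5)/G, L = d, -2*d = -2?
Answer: 79065/22 ≈ 3593.9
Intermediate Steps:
d = 1 (d = -½*(-2) = 1)
L = 1
a(Y, G) = 9 - 30/G - 18/Y (a(Y, G) = 9 - 3*(6/Y + (5 + 5)/G) = 9 - 3*(6/Y + 10/G) = 9 + (-30/G - 18/Y) = 9 - 30/G - 18/Y)
-32*(-112) + a(11, -12) = -32*(-112) + (9 - 30/(-12) - 18/11) = 3584 + (9 - 30*(-1/12) - 18*1/11) = 3584 + (9 + 5/2 - 18/11) = 3584 + 217/22 = 79065/22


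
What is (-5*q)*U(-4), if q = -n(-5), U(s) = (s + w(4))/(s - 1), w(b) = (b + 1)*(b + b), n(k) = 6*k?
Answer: 1080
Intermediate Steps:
w(b) = 2*b*(1 + b) (w(b) = (1 + b)*(2*b) = 2*b*(1 + b))
U(s) = (40 + s)/(-1 + s) (U(s) = (s + 2*4*(1 + 4))/(s - 1) = (s + 2*4*5)/(-1 + s) = (s + 40)/(-1 + s) = (40 + s)/(-1 + s))
q = 30 (q = -6*(-5) = -1*(-30) = 30)
(-5*q)*U(-4) = (-5*30)*((40 - 4)/(-1 - 4)) = -150*36/(-5) = -(-30)*36 = -150*(-36/5) = 1080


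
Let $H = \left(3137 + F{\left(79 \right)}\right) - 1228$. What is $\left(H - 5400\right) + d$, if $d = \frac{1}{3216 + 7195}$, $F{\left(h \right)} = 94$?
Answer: $- \frac{35366166}{10411} \approx -3397.0$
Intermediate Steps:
$d = \frac{1}{10411} \approx 9.6052 \cdot 10^{-5}$
$H = 2003$ ($H = \left(3137 + 94\right) - 1228 = 3231 - 1228 = 2003$)
$\left(H - 5400\right) + d = \left(2003 - 5400\right) + \frac{1}{10411} = -3397 + \frac{1}{10411} = - \frac{35366166}{10411}$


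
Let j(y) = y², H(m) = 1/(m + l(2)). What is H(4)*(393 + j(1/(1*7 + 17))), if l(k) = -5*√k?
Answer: -226369/4896 - 1131845*√2/19584 ≈ -127.97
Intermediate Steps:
H(m) = 1/(m - 5*√2)
H(4)*(393 + j(1/(1*7 + 17))) = (393 + (1/(1*7 + 17))²)/(4 - 5*√2) = (393 + (1/(7 + 17))²)/(4 - 5*√2) = (393 + (1/24)²)/(4 - 5*√2) = (393 + 1/576)/(4 - 5*√2) = (226369/576)/(4 - 5*√2) = 226369/(576*(4 - 5*√2))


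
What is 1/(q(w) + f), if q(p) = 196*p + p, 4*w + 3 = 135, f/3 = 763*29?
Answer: 1/72882 ≈ 1.3721e-5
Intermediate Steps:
f = 66381 (f = 3*(763*29) = 3*22127 = 66381)
w = 33 (w = -¾ + (¼)*135 = -¾ + 135/4 = 33)
q(p) = 197*p
1/(q(w) + f) = 1/(197*33 + 66381) = 1/(6501 + 66381) = 1/72882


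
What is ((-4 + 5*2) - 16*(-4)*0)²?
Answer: 36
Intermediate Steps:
((-4 + 5*2) - 16*(-4)*0)² = ((-4 + 10) - 4*(-16)*0)² = (6 + 64*0)² = (6 + 0)² = 6² = 36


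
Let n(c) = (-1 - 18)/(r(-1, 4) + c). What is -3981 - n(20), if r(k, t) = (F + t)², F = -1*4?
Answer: -79601/20 ≈ -3980.1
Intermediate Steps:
F = -4
r(k, t) = (-4 + t)²
n(c) = -19/c (n(c) = (-1 - 18)/((-4 + 4)² + c) = -19/(0² + c) = -19/(0 + c) = -19/c)
-3981 - n(20) = -3981 - (-19)/20 = -3981 - 1*(-19/20) = -3981 + 19/20 = -79601/20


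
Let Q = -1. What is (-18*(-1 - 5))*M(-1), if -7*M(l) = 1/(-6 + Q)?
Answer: 108/49 ≈ 2.2041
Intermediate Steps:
M(l) = 1/49 (M(l) = -1/(7*(-6 - 1)) = -⅐/(-7) = -⅐*(-⅐) = 1/49)
(-18*(-1 - 5))*M(-1) = -18*(-1 - 5)*(1/49) = -18*(-6)*(1/49) = 108*(1/49) = 108/49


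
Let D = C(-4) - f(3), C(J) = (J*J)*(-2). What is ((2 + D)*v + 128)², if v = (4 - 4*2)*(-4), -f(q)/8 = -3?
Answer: 541696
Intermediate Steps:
f(q) = 24 (f(q) = -8*(-3) = 24)
C(J) = -2*J² (C(J) = J²*(-2) = -2*J²)
D = -56 (D = -2*(-4)² - 1*24 = -2*16 - 24 = -32 - 24 = -56)
v = 16 (v = (4 - 8)*(-4) = -4*(-4) = 16)
((2 + D)*v + 128)² = ((2 - 56)*16 + 128)² = (-54*16 + 128)² = (-864 + 128)² = (-736)² = 541696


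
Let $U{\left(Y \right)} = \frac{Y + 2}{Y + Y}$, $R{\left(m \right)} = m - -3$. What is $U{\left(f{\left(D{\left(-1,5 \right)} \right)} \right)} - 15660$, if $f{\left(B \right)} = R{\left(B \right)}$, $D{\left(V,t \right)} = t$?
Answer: $- \frac{125275}{8} \approx -15659.0$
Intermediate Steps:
$R{\left(m \right)} = 3 + m$ ($R{\left(m \right)} = m + 3 = 3 + m$)
$f{\left(B \right)} = 3 + B$
$U{\left(Y \right)} = \frac{2 + Y}{2 Y}$
$U{\left(f{\left(D{\left(-1,5 \right)} \right)} \right)} - 15660 = \frac{2 + \left(3 + 5\right)}{2 \left(3 + 5\right)} - 15660 = \frac{2 + 8}{2 \cdot 8} - 15660 = \frac{1}{2} \cdot \frac{1}{8} \cdot 10 - 15660 = \frac{5}{8} - 15660 = - \frac{125275}{8}$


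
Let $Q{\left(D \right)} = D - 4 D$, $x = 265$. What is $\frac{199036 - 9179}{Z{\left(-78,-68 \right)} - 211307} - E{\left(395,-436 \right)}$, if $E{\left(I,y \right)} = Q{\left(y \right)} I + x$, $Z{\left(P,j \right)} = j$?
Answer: $- \frac{109265211732}{211375} \approx -5.1693 \cdot 10^{5}$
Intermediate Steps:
$Q{\left(D \right)} = - 3 D$
$E{\left(I,y \right)} = 265 - 3 I y$ ($E{\left(I,y \right)} = - 3 y I + 265 = - 3 I y + 265 = 265 - 3 I y$)
$\frac{199036 - 9179}{Z{\left(-78,-68 \right)} - 211307} - E{\left(395,-436 \right)} = \frac{199036 - 9179}{-68 - 211307} - \left(265 - 1185 \left(-436\right)\right) = \frac{189857}{-211375} - \left(265 + 516660\right) = 189857 \left(- \frac{1}{211375}\right) - 516925 = - \frac{189857}{211375} - 516925 = - \frac{109265211732}{211375}$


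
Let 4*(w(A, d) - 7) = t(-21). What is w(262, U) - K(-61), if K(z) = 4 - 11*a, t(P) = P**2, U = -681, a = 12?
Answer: 981/4 ≈ 245.25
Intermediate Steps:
w(A, d) = 469/4 (w(A, d) = 7 + (1/4)*(-21)**2 = 7 + (1/4)*441 = 7 + 441/4 = 469/4)
K(z) = -128 (K(z) = 4 - 11*12 = 4 - 132 = -128)
w(262, U) - K(-61) = 469/4 - 1*(-128) = 469/4 + 128 = 981/4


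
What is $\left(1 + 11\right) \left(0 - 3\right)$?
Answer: $-36$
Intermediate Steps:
$\left(1 + 11\right) \left(0 - 3\right) = 12 \left(-3\right) = -36$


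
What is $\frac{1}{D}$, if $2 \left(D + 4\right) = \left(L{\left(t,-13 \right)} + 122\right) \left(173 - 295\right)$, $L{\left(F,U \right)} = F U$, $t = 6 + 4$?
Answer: $\frac{1}{484} \approx 0.0020661$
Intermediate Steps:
$t = 10$
$D = 484$ ($D = -4 + \frac{\left(10 \left(-13\right) + 122\right) \left(173 - 295\right)}{2} = -4 + \frac{\left(-130 + 122\right) \left(-122\right)}{2} = -4 + \frac{\left(-8\right) \left(-122\right)}{2} = -4 + \frac{1}{2} \cdot 976 = -4 + 488 = 484$)
$\frac{1}{D} = \frac{1}{484}$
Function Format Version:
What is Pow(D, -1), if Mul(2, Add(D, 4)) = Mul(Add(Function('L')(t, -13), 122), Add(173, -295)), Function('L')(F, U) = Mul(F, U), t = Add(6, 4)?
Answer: Rational(1, 484) ≈ 0.0020661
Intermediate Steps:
t = 10
D = 484 (D = Add(-4, Mul(Rational(1, 2), Mul(Add(Mul(10, -13), 122), Add(173, -295)))) = Add(-4, Mul(Rational(1, 2), Mul(Add(-130, 122), -122))) = Add(-4, Mul(Rational(1, 2), Mul(-8, -122))) = Add(-4, Mul(Rational(1, 2), 976)) = Add(-4, 488) = 484)
Pow(D, -1) = Pow(484, -1) = Rational(1, 484)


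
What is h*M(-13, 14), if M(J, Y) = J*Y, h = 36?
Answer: -6552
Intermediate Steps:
h*M(-13, 14) = 36*(-13*14) = 36*(-182) = -6552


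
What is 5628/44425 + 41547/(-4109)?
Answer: -1822600023/182542325 ≈ -9.9845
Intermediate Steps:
5628/44425 + 41547/(-4109) = 5628*(1/44425) + 41547*(-1/4109) = 5628/44425 - 41547/4109 = -1822600023/182542325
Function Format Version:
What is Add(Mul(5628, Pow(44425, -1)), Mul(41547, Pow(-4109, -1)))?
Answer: Rational(-1822600023, 182542325) ≈ -9.9845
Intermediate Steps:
Add(Mul(5628, Pow(44425, -1)), Mul(41547, Pow(-4109, -1))) = Add(Mul(5628, Rational(1, 44425)), Mul(41547, Rational(-1, 4109))) = Add(Rational(5628, 44425), Rational(-41547, 4109)) = Rational(-1822600023, 182542325)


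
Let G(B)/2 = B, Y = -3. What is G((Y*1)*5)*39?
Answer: -1170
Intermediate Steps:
G(B) = 2*B
G((Y*1)*5)*39 = (2*(-3*1*5))*39 = (2*(-3*5))*39 = (2*(-15))*39 = -30*39 = -1170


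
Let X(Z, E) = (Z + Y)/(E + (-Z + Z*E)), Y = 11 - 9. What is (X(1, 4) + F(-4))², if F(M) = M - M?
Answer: 9/49 ≈ 0.18367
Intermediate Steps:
F(M) = 0
Y = 2
X(Z, E) = (2 + Z)/(E - Z + E*Z) (X(Z, E) = (Z + 2)/(E + (-Z + Z*E)) = (2 + Z)/(E + (-Z + E*Z)) = (2 + Z)/(E - Z + E*Z))
(X(1, 4) + F(-4))² = ((2 + 1)/(4 - 1*1 + 4*1) + 0)² = (3/(4 - 1 + 4) + 0)² = (3/7 + 0)² = (3/7)² = 9/49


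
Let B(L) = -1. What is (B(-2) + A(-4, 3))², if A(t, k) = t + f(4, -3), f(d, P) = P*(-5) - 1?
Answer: 81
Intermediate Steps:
f(d, P) = -1 - 5*P (f(d, P) = -5*P - 1 = -1 - 5*P)
A(t, k) = 14 + t (A(t, k) = t + (-1 - 5*(-3)) = t + (-1 + 15) = t + 14 = 14 + t)
(B(-2) + A(-4, 3))² = (-1 + (14 - 4))² = (-1 + 10)² = 9² = 81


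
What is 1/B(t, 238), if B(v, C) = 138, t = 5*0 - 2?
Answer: 1/138 ≈ 0.0072464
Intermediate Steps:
t = -2 (t = 0 - 2 = -2)
1/B(t, 238) = 1/138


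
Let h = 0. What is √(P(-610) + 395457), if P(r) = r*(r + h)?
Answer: √767557 ≈ 876.10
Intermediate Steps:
P(r) = r² (P(r) = r*(r + 0) = r*r = r²)
√(P(-610) + 395457) = √((-610)² + 395457) = √(372100 + 395457) = √767557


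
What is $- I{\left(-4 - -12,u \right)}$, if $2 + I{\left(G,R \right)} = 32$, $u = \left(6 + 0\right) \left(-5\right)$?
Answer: $-30$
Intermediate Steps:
$u = -30$ ($u = 6 \left(-5\right) = -30$)
$I{\left(G,R \right)} = 30$ ($I{\left(G,R \right)} = -2 + 32 = 30$)
$- I{\left(-4 - -12,u \right)} = \left(-1\right) 30 = -30$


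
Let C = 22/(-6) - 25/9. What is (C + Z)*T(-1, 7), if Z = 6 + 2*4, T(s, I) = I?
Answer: 476/9 ≈ 52.889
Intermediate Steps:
C = -58/9 (C = 22*(-⅙) - 25*⅑ = -11/3 - 25/9 = -58/9 ≈ -6.4444)
Z = 14 (Z = 6 + 8 = 14)
(C + Z)*T(-1, 7) = (-58/9 + 14)*7 = (68/9)*7 = 476/9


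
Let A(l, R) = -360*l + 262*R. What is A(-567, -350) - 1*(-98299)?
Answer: 210719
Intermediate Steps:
A(-567, -350) - 1*(-98299) = (-360*(-567) + 262*(-350)) - 1*(-98299) = (204120 - 91700) + 98299 = 112420 + 98299 = 210719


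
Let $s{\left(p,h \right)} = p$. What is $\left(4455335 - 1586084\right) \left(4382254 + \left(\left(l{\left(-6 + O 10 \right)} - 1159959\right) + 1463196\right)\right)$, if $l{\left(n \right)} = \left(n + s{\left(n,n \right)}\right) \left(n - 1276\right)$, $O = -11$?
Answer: $14370457132185$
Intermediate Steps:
$l{\left(n \right)} = 2 n \left(-1276 + n\right)$ ($l{\left(n \right)} = \left(n + n\right) \left(n - 1276\right) = 2 n \left(-1276 + n\right)$)
$\left(4455335 - 1586084\right) \left(4382254 + \left(\left(l{\left(-6 + O 10 \right)} - 1159959\right) + 1463196\right)\right) = \left(4455335 - 1586084\right) \left(4382254 + \left(\left(2 \left(-6 - 110\right) \left(-1276 - 116\right) - 1159959\right) + 1463196\right)\right) = 2869251 \left(4382254 + \left(\left(2 \left(-6 - 110\right) \left(-1276 - 116\right) - 1159959\right) + 1463196\right)\right) = 2869251 \left(4382254 - \left(-303237 + 232 \left(-1276 - 116\right)\right)\right) = 2869251 \left(4382254 + \left(\left(2 \left(-116\right) \left(-1392\right) - 1159959\right) + 1463196\right)\right) = 2869251 \left(4382254 + \left(\left(322944 - 1159959\right) + 1463196\right)\right) = 2869251 \left(4382254 + \left(-837015 + 1463196\right)\right) = 2869251 \left(4382254 + 626181\right) = 2869251 \cdot 5008435 = 14370457132185$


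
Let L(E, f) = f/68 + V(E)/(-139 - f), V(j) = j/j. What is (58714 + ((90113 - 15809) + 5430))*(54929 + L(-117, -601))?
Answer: 1756428563660/231 ≈ 7.6036e+9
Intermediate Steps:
V(j) = 1
L(E, f) = 1/(-139 - f) + f/68 (L(E, f) = f/68 + 1/(-139 - f) = 1/(-139 - f) + f/68)
(58714 + ((90113 - 15809) + 5430))*(54929 + L(-117, -601)) = (58714 + ((90113 - 15809) + 5430))*(54929 + (-68 + (-601)**2 + 139*(-601))/(68*(139 - 601))) = (58714 + (74304 + 5430))*(54929 + (1/68)*(-68 + 361201 - 83539)/(-462)) = (58714 + 79734)*(54929 + (1/68)*(-1/462)*277594) = 138448*(54929 - 138797/15708) = 138448*(862685935/15708) = 1756428563660/231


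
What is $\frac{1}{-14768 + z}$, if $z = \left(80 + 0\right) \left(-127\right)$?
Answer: $- \frac{1}{24928} \approx -4.0116 \cdot 10^{-5}$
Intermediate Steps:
$z = -10160$ ($z = 80 \left(-127\right) = -10160$)
$\frac{1}{-14768 + z} = \frac{1}{-14768 - 10160} = \frac{1}{-24928} = - \frac{1}{24928}$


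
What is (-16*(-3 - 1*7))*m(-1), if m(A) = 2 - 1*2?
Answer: 0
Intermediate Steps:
m(A) = 0 (m(A) = 2 - 2 = 0)
(-16*(-3 - 1*7))*m(-1) = -16*(-3 - 1*7)*0 = -16*(-3 - 7)*0 = -16*(-10)*0 = 160*0 = 0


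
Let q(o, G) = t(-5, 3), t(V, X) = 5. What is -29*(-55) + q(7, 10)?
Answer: 1600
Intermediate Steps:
q(o, G) = 5
-29*(-55) + q(7, 10) = -29*(-55) + 5 = 1595 + 5 = 1600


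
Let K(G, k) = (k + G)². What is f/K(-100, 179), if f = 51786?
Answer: 51786/6241 ≈ 8.2977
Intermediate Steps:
K(G, k) = (G + k)²
f/K(-100, 179) = 51786/((-100 + 179)²) = 51786/(79²) = 51786/6241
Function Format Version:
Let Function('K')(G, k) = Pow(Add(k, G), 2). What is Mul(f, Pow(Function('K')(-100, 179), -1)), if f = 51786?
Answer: Rational(51786, 6241) ≈ 8.2977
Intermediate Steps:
Function('K')(G, k) = Pow(Add(G, k), 2)
Mul(f, Pow(Function('K')(-100, 179), -1)) = Mul(51786, Pow(Pow(Add(-100, 179), 2), -1)) = Mul(51786, Pow(Pow(79, 2), -1)) = Mul(51786, Pow(6241, -1)) = Mul(51786, Rational(1, 6241)) = Rational(51786, 6241)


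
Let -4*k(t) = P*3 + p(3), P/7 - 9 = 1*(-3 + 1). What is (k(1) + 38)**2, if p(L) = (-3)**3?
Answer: 64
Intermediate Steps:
p(L) = -27
P = 49 (P = 63 + 7*(1*(-3 + 1)) = 63 + 7*(1*(-2)) = 63 + 7*(-2) = 63 - 14 = 49)
k(t) = -30 (k(t) = -(49*3 - 27)/4 = -(147 - 27)/4 = -1/4*120 = -30)
(k(1) + 38)**2 = (-30 + 38)**2 = 8**2 = 64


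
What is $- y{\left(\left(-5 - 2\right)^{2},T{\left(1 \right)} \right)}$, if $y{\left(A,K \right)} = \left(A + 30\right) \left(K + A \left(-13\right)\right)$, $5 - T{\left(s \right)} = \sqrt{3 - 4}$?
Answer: $49928 + 79 i \approx 49928.0 + 79.0 i$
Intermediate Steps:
$T{\left(s \right)} = 5 - i$ ($T{\left(s \right)} = 5 - \sqrt{3 - 4} = 5 - \sqrt{-1} = 5 - i$)
$y{\left(A,K \right)} = \left(30 + A\right) \left(K - 13 A\right)$
$- y{\left(\left(-5 - 2\right)^{2},T{\left(1 \right)} \right)} = - (- 390 \left(-5 - 2\right)^{2} - 13 \left(\left(-5 - 2\right)^{2}\right)^{2} + 30 \left(5 - i\right) + \left(-5 - 2\right)^{2} \left(5 - i\right)) = - (- 390 \left(-7\right)^{2} - 13 \left(\left(-7\right)^{2}\right)^{2} + \left(150 - 30 i\right) + \left(-7\right)^{2} \left(5 - i\right)) = - (\left(-390\right) 49 - 13 \cdot 49^{2} + \left(150 - 30 i\right) + 49 \left(5 - i\right)) = - (-19110 - 31213 + \left(150 - 30 i\right) + \left(245 - 49 i\right)) = - (-49928 - 79 i) = 49928 + 79 i$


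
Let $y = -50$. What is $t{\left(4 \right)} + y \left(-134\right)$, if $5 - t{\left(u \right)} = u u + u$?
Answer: $6685$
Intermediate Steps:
$t{\left(u \right)} = 5 - u - u^{2}$ ($t{\left(u \right)} = 5 - \left(u u + u\right) = 5 - \left(u^{2} + u\right) = 5 - \left(u + u^{2}\right) = 5 - u - u^{2}$)
$t{\left(4 \right)} + y \left(-134\right) = \left(5 - 4 - 4^{2}\right) - -6700 = \left(5 - 4 - 16\right) + 6700 = -15 + 6700 = 6685$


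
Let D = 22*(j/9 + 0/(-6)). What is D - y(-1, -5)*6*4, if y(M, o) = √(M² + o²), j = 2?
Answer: 44/9 - 24*√26 ≈ -117.49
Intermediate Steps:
D = 44/9 (D = 22*(2/9 + 0/(-6)) = 22*(2*(⅑) + 0*(-⅙)) = 22*(2/9 + 0) = 22*(2/9) = 44/9 ≈ 4.8889)
D - y(-1, -5)*6*4 = 44/9 - √((-1)² + (-5)²)*6*4 = 44/9 - √(1 + 25)*6*4 = 44/9 - √26*6*4 = 44/9 - 6*√26*4 = 44/9 - 24*√26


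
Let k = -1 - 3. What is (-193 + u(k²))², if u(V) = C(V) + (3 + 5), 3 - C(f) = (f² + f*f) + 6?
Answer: 490000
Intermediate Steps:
C(f) = -3 - 2*f² (C(f) = 3 - ((f² + f*f) + 6) = 3 - ((f² + f²) + 6) = 3 - (2*f² + 6) = 3 - (6 + 2*f²) = 3 + (-6 - 2*f²) = -3 - 2*f²)
k = -4
u(V) = 5 - 2*V² (u(V) = (-3 - 2*V²) + (3 + 5) = (-3 - 2*V²) + 8 = 5 - 2*V²)
(-193 + u(k²))² = (-193 + (5 - 2*((-4)²)²))² = (-193 + (5 - 2*16²))² = (-193 + (5 - 2*256))² = (-193 + (5 - 512))² = (-193 - 507)² = (-700)² = 490000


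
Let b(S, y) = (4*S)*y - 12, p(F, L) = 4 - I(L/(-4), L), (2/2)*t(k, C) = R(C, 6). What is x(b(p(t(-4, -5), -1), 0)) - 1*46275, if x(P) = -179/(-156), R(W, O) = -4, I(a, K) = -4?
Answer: -7218721/156 ≈ -46274.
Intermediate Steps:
t(k, C) = -4
p(F, L) = 8 (p(F, L) = 4 - 1*(-4) = 4 + 4 = 8)
b(S, y) = -12 + 4*S*y (b(S, y) = 4*S*y - 12 = -12 + 4*S*y)
x(P) = 179/156 (x(P) = -179*(-1/156) = 179/156)
x(b(p(t(-4, -5), -1), 0)) - 1*46275 = 179/156 - 1*46275 = 179/156 - 46275 = -7218721/156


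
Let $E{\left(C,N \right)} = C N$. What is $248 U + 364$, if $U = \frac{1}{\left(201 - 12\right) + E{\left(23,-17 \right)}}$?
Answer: $\frac{36640}{101} \approx 362.77$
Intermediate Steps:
$U = - \frac{1}{202}$ ($U = \frac{1}{\left(201 - 12\right) + 23 \left(-17\right)} = \frac{1}{189 - 391} = \frac{1}{-202} = - \frac{1}{202} \approx -0.0049505$)
$248 U + 364 = 248 \left(- \frac{1}{202}\right) + 364 = - \frac{124}{101} + 364 = \frac{36640}{101}$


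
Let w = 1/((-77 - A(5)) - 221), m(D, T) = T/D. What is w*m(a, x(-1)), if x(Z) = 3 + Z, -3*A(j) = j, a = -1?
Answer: 6/889 ≈ 0.0067492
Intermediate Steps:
A(j) = -j/3
w = -3/889 (w = 1/((-77 - (-1)*5/3) - 221) = 1/((-77 - 1*(-5/3)) - 221) = 1/((-77 + 5/3) - 221) = 1/(-226/3 - 221) = 1/(-889/3) = -3/889 ≈ -0.0033746)
w*m(a, x(-1)) = -3*(3 - 1)/(889*(-1)) = -6*(-1)/889 = -3/889*(-2) = 6/889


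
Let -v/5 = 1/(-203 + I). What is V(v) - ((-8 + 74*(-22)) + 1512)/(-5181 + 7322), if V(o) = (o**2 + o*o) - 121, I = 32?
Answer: -7571469767/62604981 ≈ -120.94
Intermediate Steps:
v = 5/171 (v = -5/(-203 + 32) = -5/(-171) = -5*(-1/171) = 5/171 ≈ 0.029240)
V(o) = -121 + 2*o**2 (V(o) = (o**2 + o**2) - 121 = 2*o**2 - 121 = -121 + 2*o**2)
V(v) - ((-8 + 74*(-22)) + 1512)/(-5181 + 7322) = (-121 + 2*(5/171)**2) - ((-8 + 74*(-22)) + 1512)/(-5181 + 7322) = (-121 + 2*(25/29241)) - ((-8 - 1628) + 1512)/2141 = (-121 + 50/29241) - (-1636 + 1512)/2141 = -3538111/29241 - (-124)/2141 = -3538111/29241 - 1*(-124/2141) = -3538111/29241 + 124/2141 = -7571469767/62604981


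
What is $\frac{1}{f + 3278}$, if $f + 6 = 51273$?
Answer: $\frac{1}{54545} \approx 1.8333 \cdot 10^{-5}$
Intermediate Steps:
$f = 51267$ ($f = -6 + 51273 = 51267$)
$\frac{1}{f + 3278} = \frac{1}{51267 + 3278} = \frac{1}{54545}$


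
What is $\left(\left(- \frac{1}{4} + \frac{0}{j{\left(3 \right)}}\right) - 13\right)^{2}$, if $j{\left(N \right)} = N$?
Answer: $\frac{2809}{16} \approx 175.56$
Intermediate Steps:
$\left(\left(- \frac{1}{4} + \frac{0}{j{\left(3 \right)}}\right) - 13\right)^{2} = \left(\left(- \frac{1}{4} + \frac{0}{3}\right) - 13\right)^{2} = \left(\left(\left(-1\right) \frac{1}{4} + 0 \cdot \frac{1}{3}\right) - 13\right)^{2} = \left(\left(- \frac{1}{4} + 0\right) - 13\right)^{2} = \left(- \frac{1}{4} - 13\right)^{2} = \left(- \frac{53}{4}\right)^{2} = \frac{2809}{16}$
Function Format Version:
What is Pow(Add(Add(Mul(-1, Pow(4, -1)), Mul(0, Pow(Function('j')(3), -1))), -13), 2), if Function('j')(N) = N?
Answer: Rational(2809, 16) ≈ 175.56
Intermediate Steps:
Pow(Add(Add(Mul(-1, Pow(4, -1)), Mul(0, Pow(Function('j')(3), -1))), -13), 2) = Pow(Add(Add(Mul(-1, Pow(4, -1)), Mul(0, Pow(3, -1))), -13), 2) = Pow(Add(Add(Mul(-1, Rational(1, 4)), Mul(0, Rational(1, 3))), -13), 2) = Pow(Add(Add(Rational(-1, 4), 0), -13), 2) = Pow(Add(Rational(-1, 4), -13), 2) = Pow(Rational(-53, 4), 2) = Rational(2809, 16)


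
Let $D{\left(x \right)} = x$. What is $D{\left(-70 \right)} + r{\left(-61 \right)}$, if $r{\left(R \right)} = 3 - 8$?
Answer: $-75$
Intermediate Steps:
$r{\left(R \right)} = -5$
$D{\left(-70 \right)} + r{\left(-61 \right)} = -70 - 5 = -75$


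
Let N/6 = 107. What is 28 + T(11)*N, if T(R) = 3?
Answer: 1954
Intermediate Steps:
N = 642 (N = 6*107 = 642)
28 + T(11)*N = 28 + 3*642 = 28 + 1926 = 1954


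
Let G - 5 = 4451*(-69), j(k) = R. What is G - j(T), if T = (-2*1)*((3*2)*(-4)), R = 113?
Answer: -307227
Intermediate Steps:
T = 48 (T = -12*(-4) = -2*(-24) = 48)
j(k) = 113
G = -307114 (G = 5 + 4451*(-69) = 5 - 307119 = -307114)
G - j(T) = -307114 - 1*113 = -307114 - 113 = -307227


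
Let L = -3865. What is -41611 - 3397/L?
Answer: -160823118/3865 ≈ -41610.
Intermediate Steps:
-41611 - 3397/L = -41611 - 3397/(-3865) = -41611 - 3397*(-1)/3865 = -41611 - 1*(-3397/3865) = -41611 + 3397/3865 = -160823118/3865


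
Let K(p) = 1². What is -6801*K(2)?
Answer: -6801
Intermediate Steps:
K(p) = 1
-6801*K(2) = -6801*1 = -6801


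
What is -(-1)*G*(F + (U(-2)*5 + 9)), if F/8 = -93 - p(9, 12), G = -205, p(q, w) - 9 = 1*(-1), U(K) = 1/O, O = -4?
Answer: 656205/4 ≈ 1.6405e+5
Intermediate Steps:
U(K) = -¼ (U(K) = 1/(-4) = -¼)
p(q, w) = 8 (p(q, w) = 9 + 1*(-1) = 9 - 1 = 8)
F = -808 (F = 8*(-93 - 1*8) = 8*(-93 - 8) = 8*(-101) = -808)
-(-1)*G*(F + (U(-2)*5 + 9)) = -(-1)*(-205*(-808 + (-¼*5 + 9))) = -(-1)*(-205*(-808 + (-5/4 + 9))) = -(-1)*(-205*(-808 + 31/4)) = -(-1)*(-205*(-3201/4)) = -(-1)*656205/4 = -1*(-656205/4) = 656205/4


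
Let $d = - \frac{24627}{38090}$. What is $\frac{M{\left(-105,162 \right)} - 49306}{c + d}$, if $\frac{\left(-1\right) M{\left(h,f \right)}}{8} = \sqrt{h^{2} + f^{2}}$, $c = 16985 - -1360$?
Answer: $- \frac{1878065540}{698736423} - \frac{304720 \sqrt{4141}}{232912141} \approx -2.772$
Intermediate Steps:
$c = 18345$ ($c = 16985 + 1360 = 18345$)
$M{\left(h,f \right)} = - 8 \sqrt{f^{2} + h^{2}}$ ($M{\left(h,f \right)} = - 8 \sqrt{h^{2} + f^{2}} = - 8 \sqrt{f^{2} + h^{2}}$)
$d = - \frac{24627}{38090}$ ($d = \left(-24627\right) \frac{1}{38090} = - \frac{24627}{38090} \approx -0.64655$)
$\frac{M{\left(-105,162 \right)} - 49306}{c + d} = \frac{- 8 \sqrt{162^{2} + \left(-105\right)^{2}} - 49306}{18345 - \frac{24627}{38090}} = \frac{- 8 \sqrt{26244 + 11025} - 49306}{\frac{698736423}{38090}} = \left(- 8 \sqrt{37269} - 49306\right) \frac{38090}{698736423} = \left(- 8 \cdot 3 \sqrt{4141} - 49306\right) \frac{38090}{698736423} = \left(- 24 \sqrt{4141} - 49306\right) \frac{38090}{698736423} = \left(-49306 - 24 \sqrt{4141}\right) \frac{38090}{698736423} = - \frac{1878065540}{698736423} - \frac{304720 \sqrt{4141}}{232912141}$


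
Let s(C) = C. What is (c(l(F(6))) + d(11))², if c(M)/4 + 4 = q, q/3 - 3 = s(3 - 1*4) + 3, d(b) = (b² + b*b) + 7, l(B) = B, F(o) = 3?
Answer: 85849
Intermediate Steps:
d(b) = 7 + 2*b² (d(b) = (b² + b²) + 7 = 2*b² + 7 = 7 + 2*b²)
q = 15 (q = 9 + 3*((3 - 1*4) + 3) = 9 + 3*((3 - 4) + 3) = 9 + 3*(-1 + 3) = 9 + 3*2 = 9 + 6 = 15)
c(M) = 44 (c(M) = -16 + 4*15 = -16 + 60 = 44)
(c(l(F(6))) + d(11))² = (44 + (7 + 2*11²))² = (44 + (7 + 2*121))² = (44 + (7 + 242))² = (44 + 249)² = 293² = 85849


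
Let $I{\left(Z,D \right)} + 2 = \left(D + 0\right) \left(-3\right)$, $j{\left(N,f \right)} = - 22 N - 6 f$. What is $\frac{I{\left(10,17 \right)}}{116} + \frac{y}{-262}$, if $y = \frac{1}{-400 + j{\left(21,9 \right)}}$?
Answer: $- \frac{3179865}{6959768} \approx -0.45689$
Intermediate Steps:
$y = - \frac{1}{916}$ ($y = \frac{1}{-400 - 516} = \frac{1}{-916} = - \frac{1}{916} \approx -0.0010917$)
$I{\left(Z,D \right)} = -2 - 3 D$ ($I{\left(Z,D \right)} = -2 + \left(D + 0\right) \left(-3\right) = -2 + D \left(-3\right) = -2 - 3 D$)
$\frac{I{\left(10,17 \right)}}{116} + \frac{y}{-262} = \frac{-2 - 51}{116} - \frac{1}{916 \left(-262\right)} = \left(-2 - 51\right) \frac{1}{116} - - \frac{1}{239992} = \left(-53\right) \frac{1}{116} + \frac{1}{239992} = - \frac{53}{116} + \frac{1}{239992} = - \frac{3179865}{6959768}$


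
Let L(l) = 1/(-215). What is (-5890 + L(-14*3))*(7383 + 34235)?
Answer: -52702995918/215 ≈ -2.4513e+8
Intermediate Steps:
L(l) = -1/215
(-5890 + L(-14*3))*(7383 + 34235) = (-5890 - 1/215)*(7383 + 34235) = -1266351/215*41618 = -52702995918/215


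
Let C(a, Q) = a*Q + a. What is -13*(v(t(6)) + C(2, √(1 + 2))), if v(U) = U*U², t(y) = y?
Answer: -2834 - 26*√3 ≈ -2879.0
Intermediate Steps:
C(a, Q) = a + Q*a (C(a, Q) = Q*a + a = a + Q*a)
v(U) = U³
-13*(v(t(6)) + C(2, √(1 + 2))) = -13*(6³ + 2*(1 + √(1 + 2))) = -13*(216 + 2*(1 + √3)) = -13*(216 + (2 + 2*√3)) = -13*(218 + 2*√3) = -2834 - 26*√3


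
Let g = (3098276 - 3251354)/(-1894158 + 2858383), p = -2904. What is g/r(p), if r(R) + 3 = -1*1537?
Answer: 76539/742453250 ≈ 0.00010309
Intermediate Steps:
g = -153078/964225 ≈ -0.15876
r(R) = -1540 (r(R) = -3 - 1*1537 = -3 - 1537 = -1540)
g/r(p) = -153078/964225/(-1540) = -153078/964225*(-1/1540) = 76539/742453250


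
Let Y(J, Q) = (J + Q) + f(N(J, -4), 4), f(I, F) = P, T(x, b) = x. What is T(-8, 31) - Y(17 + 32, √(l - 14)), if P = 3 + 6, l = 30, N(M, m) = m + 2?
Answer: -70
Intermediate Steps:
N(M, m) = 2 + m
P = 9
f(I, F) = 9
Y(J, Q) = 9 + J + Q (Y(J, Q) = (J + Q) + 9 = 9 + J + Q)
T(-8, 31) - Y(17 + 32, √(l - 14)) = -8 - (9 + (17 + 32) + √(30 - 14)) = -8 - (9 + 49 + √16) = -8 - (9 + 49 + 4) = -8 - 1*62 = -8 - 62 = -70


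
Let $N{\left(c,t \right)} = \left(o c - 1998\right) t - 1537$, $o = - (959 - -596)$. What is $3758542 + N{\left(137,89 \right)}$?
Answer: $-15380932$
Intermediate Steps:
$o = -1555$ ($o = - (959 + 596) = \left(-1\right) 1555 = -1555$)
$N{\left(c,t \right)} = -1537 + t \left(-1998 - 1555 c\right)$ ($N{\left(c,t \right)} = \left(- 1555 c - 1998\right) t - 1537 = \left(-1998 - 1555 c\right) t - 1537 = t \left(-1998 - 1555 c\right) - 1537 = -1537 + t \left(-1998 - 1555 c\right)$)
$3758542 + N{\left(137,89 \right)} = 3758542 - \left(179359 + 18960115\right) = 3758542 - 19139474 = -15380932$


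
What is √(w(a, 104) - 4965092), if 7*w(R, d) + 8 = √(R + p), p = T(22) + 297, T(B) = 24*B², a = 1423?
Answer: √(-243289564 + 14*√3334)/7 ≈ 2228.2*I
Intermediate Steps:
p = 11913 (p = 24*22² + 297 = 24*484 + 297 = 11616 + 297 = 11913)
w(R, d) = -8/7 + √(11913 + R)/7 (w(R, d) = -8/7 + √(R + 11913)/7 = -8/7 + √(11913 + R)/7)
√(w(a, 104) - 4965092) = √((-8/7 + √(11913 + 1423)/7) - 4965092) = √((-8/7 + √13336/7) - 4965092) = √((-8/7 + (2*√3334)/7) - 4965092) = √((-8/7 + 2*√3334/7) - 4965092) = √(-34755652/7 + 2*√3334/7)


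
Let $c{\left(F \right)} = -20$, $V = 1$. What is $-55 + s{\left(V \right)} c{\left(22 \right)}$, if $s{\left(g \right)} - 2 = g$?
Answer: $-115$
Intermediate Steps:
$s{\left(g \right)} = 2 + g$
$-55 + s{\left(V \right)} c{\left(22 \right)} = -55 + \left(2 + 1\right) \left(-20\right) = -55 + 3 \left(-20\right) = -55 - 60 = -115$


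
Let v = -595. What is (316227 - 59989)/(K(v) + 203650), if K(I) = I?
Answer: 256238/203055 ≈ 1.2619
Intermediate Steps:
(316227 - 59989)/(K(v) + 203650) = (316227 - 59989)/(-595 + 203650) = 256238/203055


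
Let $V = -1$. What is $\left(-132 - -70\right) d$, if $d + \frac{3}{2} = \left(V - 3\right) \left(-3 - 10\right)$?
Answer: $-3131$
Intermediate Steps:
$d = \frac{101}{2}$ ($d = - \frac{3}{2} + \left(-1 - 3\right) \left(-3 - 10\right) = - \frac{3}{2} - -52 = - \frac{3}{2} + 52 = \frac{101}{2} \approx 50.5$)
$\left(-132 - -70\right) d = \left(-132 - -70\right) \frac{101}{2} = \left(-132 + 70\right) \frac{101}{2} = \left(-62\right) \frac{101}{2} = -3131$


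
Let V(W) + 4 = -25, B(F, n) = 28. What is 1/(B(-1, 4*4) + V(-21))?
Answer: -1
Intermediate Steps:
V(W) = -29 (V(W) = -4 - 25 = -29)
1/(B(-1, 4*4) + V(-21)) = 1/(28 - 29) = 1/(-1) = -1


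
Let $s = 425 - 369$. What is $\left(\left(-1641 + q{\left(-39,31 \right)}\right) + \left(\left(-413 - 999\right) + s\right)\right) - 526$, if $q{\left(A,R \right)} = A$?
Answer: $-3562$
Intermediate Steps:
$s = 56$
$\left(\left(-1641 + q{\left(-39,31 \right)}\right) + \left(\left(-413 - 999\right) + s\right)\right) - 526 = \left(\left(-1641 - 39\right) + \left(\left(-413 - 999\right) + 56\right)\right) - 526 = \left(-1680 + \left(-1412 + 56\right)\right) - 526 = \left(-1680 - 1356\right) - 526 = -3036 - 526 = -3562$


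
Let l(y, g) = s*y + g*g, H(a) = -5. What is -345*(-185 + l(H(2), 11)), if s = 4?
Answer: 28980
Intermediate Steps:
l(y, g) = g² + 4*y (l(y, g) = 4*y + g*g = 4*y + g² = g² + 4*y)
-345*(-185 + l(H(2), 11)) = -345*(-185 + (11² + 4*(-5))) = -345*(-185 + (121 - 20)) = -345*(-185 + 101) = -345*(-84) = 28980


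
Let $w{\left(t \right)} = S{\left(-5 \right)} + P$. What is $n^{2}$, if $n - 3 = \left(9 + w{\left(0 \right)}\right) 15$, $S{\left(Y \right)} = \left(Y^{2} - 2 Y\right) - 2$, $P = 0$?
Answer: $400689$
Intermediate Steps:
$S{\left(Y \right)} = -2 + Y^{2} - 2 Y$
$w{\left(t \right)} = 33$ ($w{\left(t \right)} = \left(-2 + \left(-5\right)^{2} - -10\right) + 0 = \left(-2 + 25 + 10\right) + 0 = 33 + 0 = 33$)
$n = 633$ ($n = 3 + \left(9 + 33\right) 15 = 3 + 42 \cdot 15 = 3 + 630 = 633$)
$n^{2} = 633^{2} = 400689$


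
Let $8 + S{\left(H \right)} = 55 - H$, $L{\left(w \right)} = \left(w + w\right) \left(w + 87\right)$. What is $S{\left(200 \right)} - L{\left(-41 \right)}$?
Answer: $3619$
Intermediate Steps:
$L{\left(w \right)} = 2 w \left(87 + w\right)$
$S{\left(H \right)} = 47 - H$ ($S{\left(H \right)} = -8 - \left(-55 + H\right) = 47 - H$)
$S{\left(200 \right)} - L{\left(-41 \right)} = \left(47 - 200\right) - 2 \left(-41\right) \left(87 - 41\right) = \left(47 - 200\right) - 2 \left(-41\right) 46 = -153 - -3772 = -153 + 3772 = 3619$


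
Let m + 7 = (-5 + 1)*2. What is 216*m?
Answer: -3240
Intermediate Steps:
m = -15 (m = -7 + (-5 + 1)*2 = -7 - 4*2 = -7 - 8 = -15)
216*m = 216*(-15) = -3240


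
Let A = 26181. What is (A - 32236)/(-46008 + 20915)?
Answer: 6055/25093 ≈ 0.24130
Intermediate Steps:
(A - 32236)/(-46008 + 20915) = (26181 - 32236)/(-46008 + 20915) = -6055/(-25093) = -6055*(-1/25093) = 6055/25093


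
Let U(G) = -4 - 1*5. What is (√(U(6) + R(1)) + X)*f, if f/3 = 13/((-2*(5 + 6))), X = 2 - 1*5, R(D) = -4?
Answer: 117/22 - 39*I*√13/22 ≈ 5.3182 - 6.3917*I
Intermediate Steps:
U(G) = -9 (U(G) = -4 - 5 = -9)
X = -3 (X = 2 - 5 = -3)
f = -39/22 (f = 3*(13/((-2*(5 + 6)))) = 3*(13/((-2*11))) = 3*(13/(-22)) = 3*(13*(-1/22)) = 3*(-13/22) = -39/22 ≈ -1.7727)
(√(U(6) + R(1)) + X)*f = (√(-9 - 4) - 3)*(-39/22) = (√(-13) - 3)*(-39/22) = (I*√13 - 3)*(-39/22) = (-3 + I*√13)*(-39/22) = 117/22 - 39*I*√13/22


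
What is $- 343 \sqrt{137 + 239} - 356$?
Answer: $-356 - 686 \sqrt{94} \approx -7007.0$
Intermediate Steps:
$- 343 \sqrt{137 + 239} - 356 = - 343 \sqrt{376} - 356 = - 343 \cdot 2 \sqrt{94} - 356 = - 686 \sqrt{94} - 356 = -356 - 686 \sqrt{94}$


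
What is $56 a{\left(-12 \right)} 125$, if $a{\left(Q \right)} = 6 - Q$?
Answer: $126000$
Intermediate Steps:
$56 a{\left(-12 \right)} 125 = 56 \left(6 - -12\right) 125 = 56 \left(6 + 12\right) 125 = 56 \cdot 18 \cdot 125 = 1008 \cdot 125 = 126000$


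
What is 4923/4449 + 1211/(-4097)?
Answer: 4927264/6075851 ≈ 0.81096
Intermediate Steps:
4923/4449 + 1211/(-4097) = 4923*(1/4449) + 1211*(-1/4097) = 1641/1483 - 1211/4097 = 4927264/6075851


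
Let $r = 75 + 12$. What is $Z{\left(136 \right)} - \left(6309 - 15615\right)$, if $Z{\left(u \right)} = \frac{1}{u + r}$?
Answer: $\frac{2075239}{223} \approx 9306.0$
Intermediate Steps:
$r = 87$
$Z{\left(u \right)} = \frac{1}{87 + u}$ ($Z{\left(u \right)} = \frac{1}{u + 87} = \frac{1}{87 + u}$)
$Z{\left(136 \right)} - \left(6309 - 15615\right) = \frac{1}{87 + 136} - \left(6309 - 15615\right) = \frac{1}{223} - -9306 = \frac{1}{223} + 9306 = \frac{2075239}{223}$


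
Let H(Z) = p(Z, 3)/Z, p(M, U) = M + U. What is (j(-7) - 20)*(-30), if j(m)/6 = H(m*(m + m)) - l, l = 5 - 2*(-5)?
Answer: 152610/49 ≈ 3114.5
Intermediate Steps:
l = 15 (l = 5 + 10 = 15)
H(Z) = (3 + Z)/Z (H(Z) = (Z + 3)/Z = (3 + Z)/Z)
j(m) = -90 + 3*(3 + 2*m**2)/m**2 (j(m) = 6*((3 + m*(m + m))/((m*(m + m))) - 1*15) = 6*((3 + m*(2*m))/((m*(2*m))) - 15) = 6*((3 + 2*m**2)/((2*m**2)) - 15) = 6*((1/(2*m**2))*(3 + 2*m**2) - 15) = 6*((3 + 2*m**2)/(2*m**2) - 15) = 6*(-15 + (3 + 2*m**2)/(2*m**2)) = -90 + 3*(3 + 2*m**2)/m**2)
(j(-7) - 20)*(-30) = ((-84 + 9/(-7)**2) - 20)*(-30) = ((-84 + 9*(1/49)) - 20)*(-30) = ((-84 + 9/49) - 20)*(-30) = (-4107/49 - 20)*(-30) = -5087/49*(-30) = 152610/49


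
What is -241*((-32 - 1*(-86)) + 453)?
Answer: -122187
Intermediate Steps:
-241*((-32 - 1*(-86)) + 453) = -241*((-32 + 86) + 453) = -241*(54 + 453) = -241*507 = -122187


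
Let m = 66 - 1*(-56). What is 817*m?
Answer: 99674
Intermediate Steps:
m = 122 (m = 66 + 56 = 122)
817*m = 817*122 = 99674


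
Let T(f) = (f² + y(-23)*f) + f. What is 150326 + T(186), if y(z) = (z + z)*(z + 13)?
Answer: 270668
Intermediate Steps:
y(z) = 2*z*(13 + z) (y(z) = (2*z)*(13 + z) = 2*z*(13 + z))
T(f) = f² + 461*f (T(f) = (f² + (2*(-23)*(13 - 23))*f) + f = (f² + (2*(-23)*(-10))*f) + f = (f² + 460*f) + f = f² + 461*f)
150326 + T(186) = 150326 + 186*(461 + 186) = 150326 + 186*647 = 150326 + 120342 = 270668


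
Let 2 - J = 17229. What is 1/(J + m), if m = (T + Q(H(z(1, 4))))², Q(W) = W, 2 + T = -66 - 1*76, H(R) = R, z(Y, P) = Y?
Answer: 1/3222 ≈ 0.00031037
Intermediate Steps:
T = -144 (T = -2 + (-66 - 1*76) = -2 + (-66 - 76) = -2 - 142 = -144)
J = -17227 (J = 2 - 1*17229 = 2 - 17229 = -17227)
m = 20449 (m = (-144 + 1)² = (-143)² = 20449)
1/(J + m) = 1/(-17227 + 20449) = 1/3222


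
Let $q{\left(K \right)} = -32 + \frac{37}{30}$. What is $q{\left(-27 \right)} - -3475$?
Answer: $\frac{103327}{30} \approx 3444.2$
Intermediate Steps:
$q{\left(K \right)} = - \frac{923}{30}$ ($q{\left(K \right)} = -32 + 37 \cdot \frac{1}{30} = -32 + \frac{37}{30} = - \frac{923}{30}$)
$q{\left(-27 \right)} - -3475 = - \frac{923}{30} - -3475 = - \frac{923}{30} + 3475 = \frac{103327}{30}$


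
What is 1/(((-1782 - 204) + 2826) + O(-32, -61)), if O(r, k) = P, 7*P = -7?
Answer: 1/839 ≈ 0.0011919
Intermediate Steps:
P = -1 (P = (⅐)*(-7) = -1)
O(r, k) = -1
1/(((-1782 - 204) + 2826) + O(-32, -61)) = 1/(((-1782 - 204) + 2826) - 1) = 1/((-1986 + 2826) - 1) = 1/(840 - 1) = 1/839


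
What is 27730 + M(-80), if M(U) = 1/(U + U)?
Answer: 4436799/160 ≈ 27730.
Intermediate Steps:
M(U) = 1/(2*U)
27730 + M(-80) = 27730 + (½)/(-80) = 27730 + (½)*(-1/80) = 27730 - 1/160 = 4436799/160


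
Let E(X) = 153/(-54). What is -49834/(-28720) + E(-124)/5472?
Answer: 102228853/58933440 ≈ 1.7346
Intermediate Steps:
E(X) = -17/6 (E(X) = 153*(-1/54) = -17/6)
-49834/(-28720) + E(-124)/5472 = -49834/(-28720) - 17/6/5472 = -49834*(-1/28720) - 17/6*1/5472 = 24917/14360 - 17/32832 = 102228853/58933440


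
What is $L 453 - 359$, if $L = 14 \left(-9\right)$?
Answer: $-57437$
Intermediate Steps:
$L = -126$
$L 453 - 359 = \left(-126\right) 453 - 359 = -57078 - 359 = -57437$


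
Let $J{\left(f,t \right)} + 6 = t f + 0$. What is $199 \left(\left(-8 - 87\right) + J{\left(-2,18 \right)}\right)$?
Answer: $-27263$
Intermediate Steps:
$J{\left(f,t \right)} = -6 + f t$ ($J{\left(f,t \right)} = -6 + \left(t f + 0\right) = -6 + \left(f t + 0\right) = -6 + f t$)
$199 \left(\left(-8 - 87\right) + J{\left(-2,18 \right)}\right) = 199 \left(\left(-8 - 87\right) - 42\right) = 199 \left(-95 - 42\right) = 199 \left(-137\right) = -27263$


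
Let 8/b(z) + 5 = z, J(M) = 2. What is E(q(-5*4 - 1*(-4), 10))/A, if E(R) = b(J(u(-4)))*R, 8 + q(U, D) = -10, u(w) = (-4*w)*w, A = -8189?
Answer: -48/8189 ≈ -0.0058615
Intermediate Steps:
u(w) = -4*w²
b(z) = 8/(-5 + z)
q(U, D) = -18 (q(U, D) = -8 - 10 = -18)
E(R) = -8*R/3 (E(R) = (8/(-5 + 2))*R = (8/(-3))*R = (8*(-⅓))*R = -8*R/3)
E(q(-5*4 - 1*(-4), 10))/A = -8/3*(-18)/(-8189) = 48*(-1/8189) = -48/8189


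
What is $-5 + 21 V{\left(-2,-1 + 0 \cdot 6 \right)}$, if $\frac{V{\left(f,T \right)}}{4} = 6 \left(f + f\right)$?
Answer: $-2021$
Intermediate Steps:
$V{\left(f,T \right)} = 48 f$ ($V{\left(f,T \right)} = 4 \cdot 6 \left(f + f\right) = 4 \cdot 6 \cdot 2 f = 4 \cdot 12 f = 48 f$)
$-5 + 21 V{\left(-2,-1 + 0 \cdot 6 \right)} = -5 + 21 \cdot 48 \left(-2\right) = -5 + 21 \left(-96\right) = -5 - 2016 = -2021$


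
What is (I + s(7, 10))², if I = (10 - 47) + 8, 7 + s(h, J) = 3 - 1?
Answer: 1156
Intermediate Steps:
s(h, J) = -5 (s(h, J) = -7 + (3 - 1) = -7 + 2 = -5)
I = -29 (I = -37 + 8 = -29)
(I + s(7, 10))² = (-29 - 5)² = (-34)² = 1156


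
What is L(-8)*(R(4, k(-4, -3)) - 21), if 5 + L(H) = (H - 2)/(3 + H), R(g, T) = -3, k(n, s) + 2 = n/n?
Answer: 72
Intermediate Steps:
k(n, s) = -1 (k(n, s) = -2 + n/n = -2 + 1 = -1)
L(H) = -5 + (-2 + H)/(3 + H) (L(H) = -5 + (H - 2)/(3 + H) = -5 + (-2 + H)/(3 + H))
L(-8)*(R(4, k(-4, -3)) - 21) = ((-17 - 4*(-8))/(3 - 8))*(-3 - 21) = ((-17 + 32)/(-5))*(-24) = -⅕*15*(-24) = -3*(-24) = 72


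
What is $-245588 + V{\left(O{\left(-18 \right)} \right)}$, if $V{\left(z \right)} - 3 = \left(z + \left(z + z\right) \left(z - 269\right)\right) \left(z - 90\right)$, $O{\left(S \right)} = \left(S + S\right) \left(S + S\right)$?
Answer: $3211670095$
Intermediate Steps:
$O{\left(S \right)} = 4 S^{2}$ ($O{\left(S \right)} = 2 S 2 S = 4 S^{2}$)
$V{\left(z \right)} = 3 + \left(-90 + z\right) \left(z + 2 z \left(-269 + z\right)\right)$ ($V{\left(z \right)} = 3 + \left(z + \left(z + z\right) \left(z - 269\right)\right) \left(z - 90\right) = 3 + \left(z + 2 z \left(-269 + z\right)\right) \left(-90 + z\right) = 3 + \left(-90 + z\right) \left(z + 2 z \left(-269 + z\right)\right)$)
$-245588 + V{\left(O{\left(-18 \right)} \right)} = -245588 + \left(3 - 717 \left(4 \left(-18\right)^{2}\right)^{2} + 2 \left(4 \left(-18\right)^{2}\right)^{3} + 48330 \cdot 4 \left(-18\right)^{2}\right) = -245588 + \left(3 - 717 \left(4 \cdot 324\right)^{2} + 2 \left(4 \cdot 324\right)^{3} + 48330 \cdot 4 \cdot 324\right) = -245588 + \left(3 - 717 \cdot 1296^{2} + 2 \cdot 1296^{3} + 48330 \cdot 1296\right) = -245588 + \left(3 - 1204284672 + 2 \cdot 2176782336 + 62635680\right) = -245588 + \left(3 - 1204284672 + 4353564672 + 62635680\right) = -245588 + 3211915683 = 3211670095$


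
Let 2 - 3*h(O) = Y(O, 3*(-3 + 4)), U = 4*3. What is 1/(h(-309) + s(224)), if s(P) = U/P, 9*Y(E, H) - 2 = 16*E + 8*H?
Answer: 1512/276497 ≈ 0.0054684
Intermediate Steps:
U = 12
Y(E, H) = 2/9 + 8*H/9 + 16*E/9 (Y(E, H) = 2/9 + (16*E + 8*H)/9 = 2/9 + (8*H + 16*E)/9 = 2/9 + (8*H/9 + 16*E/9) = 2/9 + 8*H/9 + 16*E/9)
h(O) = -8/27 - 16*O/27 (h(O) = ⅔ - (2/9 + 8*(3*(-3 + 4))/9 + 16*O/9)/3 = ⅔ - (2/9 + 8*(3*1)/9 + 16*O/9)/3 = ⅔ - (2/9 + (8/9)*3 + 16*O/9)/3 = ⅔ - (2/9 + 8/3 + 16*O/9)/3 = ⅔ - (26/9 + 16*O/9)/3 = ⅔ + (-26/27 - 16*O/27) = -8/27 - 16*O/27)
s(P) = 12/P
1/(h(-309) + s(224)) = 1/((-8/27 - 16/27*(-309)) + 12/224) = 1/((-8/27 + 1648/9) + 12*(1/224)) = 1/(4936/27 + 3/56) = 1/(276497/1512) = 1512/276497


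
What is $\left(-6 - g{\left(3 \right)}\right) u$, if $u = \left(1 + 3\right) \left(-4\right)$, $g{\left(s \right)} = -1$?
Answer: $80$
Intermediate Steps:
$u = -16$ ($u = 4 \left(-4\right) = -16$)
$\left(-6 - g{\left(3 \right)}\right) u = \left(-6 - -1\right) \left(-16\right) = \left(-6 + 1\right) \left(-16\right) = \left(-5\right) \left(-16\right) = 80$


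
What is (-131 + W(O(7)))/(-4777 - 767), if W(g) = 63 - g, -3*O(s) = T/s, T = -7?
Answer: 205/16632 ≈ 0.012326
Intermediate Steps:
O(s) = 7/(3*s) (O(s) = -(-7)/(3*s) = 7/(3*s))
(-131 + W(O(7)))/(-4777 - 767) = (-131 + (63 - 7/(3*7)))/(-4777 - 767) = (-131 + (63 - 7/(3*7)))/(-5544) = (-131 + (63 - 1*⅓))*(-1/5544) = (-131 + (63 - ⅓))*(-1/5544) = (-131 + 188/3)*(-1/5544) = -205/3*(-1/5544) = 205/16632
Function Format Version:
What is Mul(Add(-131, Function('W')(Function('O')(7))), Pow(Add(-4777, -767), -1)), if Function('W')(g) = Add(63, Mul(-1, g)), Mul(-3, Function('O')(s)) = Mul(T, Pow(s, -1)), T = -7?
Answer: Rational(205, 16632) ≈ 0.012326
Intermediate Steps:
Function('O')(s) = Mul(Rational(7, 3), Pow(s, -1)) (Function('O')(s) = Mul(Rational(-1, 3), Mul(-7, Pow(s, -1))) = Mul(Rational(7, 3), Pow(s, -1)))
Mul(Add(-131, Function('W')(Function('O')(7))), Pow(Add(-4777, -767), -1)) = Mul(Add(-131, Add(63, Mul(-1, Mul(Rational(7, 3), Pow(7, -1))))), Pow(Add(-4777, -767), -1)) = Mul(Add(-131, Add(63, Mul(-1, Mul(Rational(7, 3), Rational(1, 7))))), Pow(-5544, -1)) = Mul(Add(-131, Add(63, Mul(-1, Rational(1, 3)))), Rational(-1, 5544)) = Mul(Add(-131, Add(63, Rational(-1, 3))), Rational(-1, 5544)) = Mul(Add(-131, Rational(188, 3)), Rational(-1, 5544)) = Mul(Rational(-205, 3), Rational(-1, 5544)) = Rational(205, 16632)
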